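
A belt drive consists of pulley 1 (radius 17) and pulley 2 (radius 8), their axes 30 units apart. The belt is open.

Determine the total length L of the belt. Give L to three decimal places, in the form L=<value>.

L=141.261

open belt: β = asin((r2−r1)/C) = asin(-9/30) = -17.4576°
wrap1 = π − 2β = 214.9152°
wrap2 = π + 2β = 145.0848°
tangent length = C·cosβ = 28.6182
L = r1·wrap1 + r2·wrap2 + 2·C·cosβ = 17·3.7510 + 8·2.5322 + 2·28.6182 = 141.2606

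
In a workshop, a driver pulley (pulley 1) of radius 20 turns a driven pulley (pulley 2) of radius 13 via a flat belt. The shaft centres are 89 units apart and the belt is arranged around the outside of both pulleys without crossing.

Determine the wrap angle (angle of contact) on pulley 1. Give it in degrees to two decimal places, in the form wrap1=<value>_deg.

wrap1=189.02_deg

open belt: β = asin((r2−r1)/C) = asin(-7/89) = -4.5111°
wrap1 = π − 2β = 189.0221°
wrap2 = π + 2β = 170.9779°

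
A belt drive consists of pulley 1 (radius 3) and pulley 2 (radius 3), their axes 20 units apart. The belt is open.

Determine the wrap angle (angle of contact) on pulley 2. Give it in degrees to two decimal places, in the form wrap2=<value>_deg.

open belt: β = asin((r2−r1)/C) = asin(0/20) = 0.0000°
wrap1 = π − 2β = 180.0000°
wrap2 = π + 2β = 180.0000°

wrap2=180.00_deg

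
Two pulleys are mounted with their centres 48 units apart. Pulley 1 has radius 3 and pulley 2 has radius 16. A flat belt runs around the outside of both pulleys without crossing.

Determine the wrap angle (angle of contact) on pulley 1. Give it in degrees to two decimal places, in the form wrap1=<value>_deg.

wrap1=148.57_deg

open belt: β = asin((r2−r1)/C) = asin(13/48) = 15.7139°
wrap1 = π − 2β = 148.5723°
wrap2 = π + 2β = 211.4277°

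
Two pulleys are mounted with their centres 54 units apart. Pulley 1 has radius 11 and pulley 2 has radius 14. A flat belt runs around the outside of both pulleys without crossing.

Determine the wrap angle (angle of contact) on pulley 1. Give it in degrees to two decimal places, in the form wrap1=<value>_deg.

wrap1=173.63_deg

open belt: β = asin((r2−r1)/C) = asin(3/54) = 3.1847°
wrap1 = π − 2β = 173.6305°
wrap2 = π + 2β = 186.3695°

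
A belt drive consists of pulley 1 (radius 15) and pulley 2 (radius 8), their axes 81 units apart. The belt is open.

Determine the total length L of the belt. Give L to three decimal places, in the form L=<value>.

L=234.862

open belt: β = asin((r2−r1)/C) = asin(-7/81) = -4.9577°
wrap1 = π − 2β = 189.9153°
wrap2 = π + 2β = 170.0847°
tangent length = C·cosβ = 80.6970
L = r1·wrap1 + r2·wrap2 + 2·C·cosβ = 15·3.3146 + 8·2.9685 + 2·80.6970 = 234.8619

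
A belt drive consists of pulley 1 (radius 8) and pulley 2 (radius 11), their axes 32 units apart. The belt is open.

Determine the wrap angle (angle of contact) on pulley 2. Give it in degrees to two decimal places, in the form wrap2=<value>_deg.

wrap2=190.76_deg

open belt: β = asin((r2−r1)/C) = asin(3/32) = 5.3794°
wrap1 = π − 2β = 169.2412°
wrap2 = π + 2β = 190.7588°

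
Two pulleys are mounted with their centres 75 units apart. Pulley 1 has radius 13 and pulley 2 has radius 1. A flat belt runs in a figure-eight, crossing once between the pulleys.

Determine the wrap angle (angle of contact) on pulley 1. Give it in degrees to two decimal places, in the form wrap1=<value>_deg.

wrap1=201.52_deg

crossed belt: β = asin((r1+r2)/C) = asin(14/75) = 10.7583°
wrap1 = wrap2 = π + 2β = 201.5166°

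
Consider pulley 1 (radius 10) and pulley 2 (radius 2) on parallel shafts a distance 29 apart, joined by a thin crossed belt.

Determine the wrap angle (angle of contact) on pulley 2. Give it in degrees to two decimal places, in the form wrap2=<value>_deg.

crossed belt: β = asin((r1+r2)/C) = asin(12/29) = 24.4433°
wrap1 = wrap2 = π + 2β = 228.8867°

wrap2=228.89_deg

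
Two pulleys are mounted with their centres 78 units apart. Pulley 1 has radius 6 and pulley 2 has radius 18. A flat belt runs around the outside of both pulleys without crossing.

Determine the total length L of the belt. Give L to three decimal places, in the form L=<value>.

L=233.248

open belt: β = asin((r2−r1)/C) = asin(12/78) = 8.8499°
wrap1 = π − 2β = 162.3002°
wrap2 = π + 2β = 197.6998°
tangent length = C·cosβ = 77.0714
L = r1·wrap1 + r2·wrap2 + 2·C·cosβ = 6·2.8327 + 18·3.4505 + 2·77.0714 = 233.2480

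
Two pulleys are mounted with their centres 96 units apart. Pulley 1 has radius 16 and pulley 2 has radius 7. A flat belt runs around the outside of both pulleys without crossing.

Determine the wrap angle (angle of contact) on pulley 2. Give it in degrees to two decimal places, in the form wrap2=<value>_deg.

open belt: β = asin((r2−r1)/C) = asin(-9/96) = -5.3794°
wrap1 = π − 2β = 190.7588°
wrap2 = π + 2β = 169.2412°

wrap2=169.24_deg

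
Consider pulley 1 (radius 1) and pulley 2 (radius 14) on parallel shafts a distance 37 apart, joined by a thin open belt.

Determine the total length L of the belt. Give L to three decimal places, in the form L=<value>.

L=125.740

open belt: β = asin((r2−r1)/C) = asin(13/37) = 20.5700°
wrap1 = π − 2β = 138.8600°
wrap2 = π + 2β = 221.1400°
tangent length = C·cosβ = 34.6410
L = r1·wrap1 + r2·wrap2 + 2·C·cosβ = 1·2.4236 + 14·3.8596 + 2·34.6410 = 125.7403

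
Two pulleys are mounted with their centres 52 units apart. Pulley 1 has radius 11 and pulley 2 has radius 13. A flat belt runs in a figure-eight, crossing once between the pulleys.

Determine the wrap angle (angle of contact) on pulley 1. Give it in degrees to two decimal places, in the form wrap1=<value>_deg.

wrap1=234.97_deg

crossed belt: β = asin((r1+r2)/C) = asin(24/52) = 27.4864°
wrap1 = wrap2 = π + 2β = 234.9729°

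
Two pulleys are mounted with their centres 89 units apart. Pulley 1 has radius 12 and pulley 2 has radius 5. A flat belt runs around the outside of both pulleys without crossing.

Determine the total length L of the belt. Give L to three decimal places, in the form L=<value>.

open belt: β = asin((r2−r1)/C) = asin(-7/89) = -4.5111°
wrap1 = π − 2β = 189.0221°
wrap2 = π + 2β = 170.9779°
tangent length = C·cosβ = 88.7243
L = r1·wrap1 + r2·wrap2 + 2·C·cosβ = 12·3.2991 + 5·2.9841 + 2·88.7243 = 231.9579

L=231.958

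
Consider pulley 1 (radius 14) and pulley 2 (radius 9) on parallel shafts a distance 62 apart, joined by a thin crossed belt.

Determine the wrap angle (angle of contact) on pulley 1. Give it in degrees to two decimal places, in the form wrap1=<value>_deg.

wrap1=223.55_deg

crossed belt: β = asin((r1+r2)/C) = asin(23/62) = 21.7753°
wrap1 = wrap2 = π + 2β = 223.5506°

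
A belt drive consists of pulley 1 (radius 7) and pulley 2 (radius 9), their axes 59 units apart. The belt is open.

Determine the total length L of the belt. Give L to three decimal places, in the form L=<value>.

L=168.333

open belt: β = asin((r2−r1)/C) = asin(2/59) = 1.9426°
wrap1 = π − 2β = 176.1148°
wrap2 = π + 2β = 183.8852°
tangent length = C·cosβ = 58.9661
L = r1·wrap1 + r2·wrap2 + 2·C·cosβ = 7·3.0738 + 9·3.2094 + 2·58.9661 = 168.3333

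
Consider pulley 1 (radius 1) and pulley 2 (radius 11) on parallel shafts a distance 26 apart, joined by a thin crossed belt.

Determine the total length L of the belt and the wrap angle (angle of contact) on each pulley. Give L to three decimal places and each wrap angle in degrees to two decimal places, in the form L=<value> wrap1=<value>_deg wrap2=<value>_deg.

crossed belt: β = asin((r1+r2)/C) = asin(12/26) = 27.4864°
wrap1 = wrap2 = π + 2β = 234.9729°
tangent length = C·cosβ = 23.0651
L = (r1+r2)·wrap + 2·C·cosβ = 12·4.1010 + 2·23.0651 = 95.3428

L=95.343 wrap1=234.97_deg wrap2=234.97_deg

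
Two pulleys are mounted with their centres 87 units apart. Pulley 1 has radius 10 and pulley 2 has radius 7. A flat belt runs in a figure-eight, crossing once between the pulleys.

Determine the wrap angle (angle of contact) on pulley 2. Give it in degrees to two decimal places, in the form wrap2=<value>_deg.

wrap2=202.54_deg

crossed belt: β = asin((r1+r2)/C) = asin(17/87) = 11.2682°
wrap1 = wrap2 = π + 2β = 202.5365°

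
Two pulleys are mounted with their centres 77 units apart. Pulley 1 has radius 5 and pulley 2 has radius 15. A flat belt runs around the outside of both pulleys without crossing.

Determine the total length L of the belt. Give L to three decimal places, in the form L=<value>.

open belt: β = asin((r2−r1)/C) = asin(10/77) = 7.4621°
wrap1 = π − 2β = 165.0758°
wrap2 = π + 2β = 194.9242°
tangent length = C·cosβ = 76.3479
L = r1·wrap1 + r2·wrap2 + 2·C·cosβ = 5·2.8811 + 15·3.4021 + 2·76.3479 = 218.1324

L=218.132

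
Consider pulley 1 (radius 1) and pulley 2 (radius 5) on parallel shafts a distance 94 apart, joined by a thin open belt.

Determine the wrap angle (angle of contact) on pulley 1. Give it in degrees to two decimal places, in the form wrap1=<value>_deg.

open belt: β = asin((r2−r1)/C) = asin(4/94) = 2.4389°
wrap1 = π − 2β = 175.1223°
wrap2 = π + 2β = 184.8777°

wrap1=175.12_deg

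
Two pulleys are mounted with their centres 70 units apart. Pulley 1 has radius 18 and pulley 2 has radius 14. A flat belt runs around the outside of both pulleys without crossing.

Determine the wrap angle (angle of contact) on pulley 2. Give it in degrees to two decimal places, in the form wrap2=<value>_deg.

wrap2=173.45_deg

open belt: β = asin((r2−r1)/C) = asin(-4/70) = -3.2758°
wrap1 = π − 2β = 186.5517°
wrap2 = π + 2β = 173.4483°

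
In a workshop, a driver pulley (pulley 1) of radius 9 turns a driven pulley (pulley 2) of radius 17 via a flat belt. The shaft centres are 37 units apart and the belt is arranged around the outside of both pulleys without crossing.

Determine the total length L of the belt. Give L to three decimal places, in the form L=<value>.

L=157.418

open belt: β = asin((r2−r1)/C) = asin(8/37) = 12.4869°
wrap1 = π − 2β = 155.0262°
wrap2 = π + 2β = 204.9738°
tangent length = C·cosβ = 36.1248
L = r1·wrap1 + r2·wrap2 + 2·C·cosβ = 9·2.7057 + 17·3.5775 + 2·36.1248 = 157.4180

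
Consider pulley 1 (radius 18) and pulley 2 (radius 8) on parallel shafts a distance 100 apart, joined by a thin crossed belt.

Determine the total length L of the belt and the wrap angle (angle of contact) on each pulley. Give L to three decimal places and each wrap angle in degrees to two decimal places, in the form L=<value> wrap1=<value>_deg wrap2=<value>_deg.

crossed belt: β = asin((r1+r2)/C) = asin(26/100) = 15.0701°
wrap1 = wrap2 = π + 2β = 210.1401°
tangent length = C·cosβ = 96.5609
L = (r1+r2)·wrap + 2·C·cosβ = 26·3.6676 + 2·96.5609 = 288.4803

L=288.480 wrap1=210.14_deg wrap2=210.14_deg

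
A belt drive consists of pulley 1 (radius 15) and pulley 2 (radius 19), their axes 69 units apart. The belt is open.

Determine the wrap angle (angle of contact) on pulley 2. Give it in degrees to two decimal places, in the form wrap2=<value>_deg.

open belt: β = asin((r2−r1)/C) = asin(4/69) = 3.3234°
wrap1 = π − 2β = 173.3533°
wrap2 = π + 2β = 186.6467°

wrap2=186.65_deg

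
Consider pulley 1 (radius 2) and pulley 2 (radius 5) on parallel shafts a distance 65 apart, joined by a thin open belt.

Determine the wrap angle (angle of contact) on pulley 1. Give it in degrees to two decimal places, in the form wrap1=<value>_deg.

wrap1=174.71_deg

open belt: β = asin((r2−r1)/C) = asin(3/65) = 2.6454°
wrap1 = π − 2β = 174.7093°
wrap2 = π + 2β = 185.2907°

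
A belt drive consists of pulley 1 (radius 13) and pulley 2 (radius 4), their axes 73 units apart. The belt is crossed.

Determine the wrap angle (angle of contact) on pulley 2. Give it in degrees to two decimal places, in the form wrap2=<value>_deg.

wrap2=206.93_deg

crossed belt: β = asin((r1+r2)/C) = asin(17/73) = 13.4665°
wrap1 = wrap2 = π + 2β = 206.9330°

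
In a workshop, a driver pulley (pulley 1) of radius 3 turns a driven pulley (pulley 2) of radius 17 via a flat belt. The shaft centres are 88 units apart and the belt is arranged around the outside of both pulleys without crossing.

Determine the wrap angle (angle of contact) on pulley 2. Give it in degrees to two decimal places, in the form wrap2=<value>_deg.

open belt: β = asin((r2−r1)/C) = asin(14/88) = 9.1541°
wrap1 = π − 2β = 161.6917°
wrap2 = π + 2β = 198.3083°

wrap2=198.31_deg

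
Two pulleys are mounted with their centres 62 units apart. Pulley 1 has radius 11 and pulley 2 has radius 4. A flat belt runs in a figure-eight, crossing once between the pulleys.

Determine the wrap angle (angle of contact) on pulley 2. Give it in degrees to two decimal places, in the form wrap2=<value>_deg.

crossed belt: β = asin((r1+r2)/C) = asin(15/62) = 14.0008°
wrap1 = wrap2 = π + 2β = 208.0016°

wrap2=208.00_deg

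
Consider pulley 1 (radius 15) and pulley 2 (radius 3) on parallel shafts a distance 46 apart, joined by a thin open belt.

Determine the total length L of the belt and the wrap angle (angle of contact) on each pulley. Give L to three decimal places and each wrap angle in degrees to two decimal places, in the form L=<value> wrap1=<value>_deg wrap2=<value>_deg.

L=151.697 wrap1=210.24_deg wrap2=149.76_deg

open belt: β = asin((r2−r1)/C) = asin(-12/46) = -15.1217°
wrap1 = π − 2β = 210.2433°
wrap2 = π + 2β = 149.7567°
tangent length = C·cosβ = 44.4072
L = r1·wrap1 + r2·wrap2 + 2·C·cosβ = 15·3.6694 + 3·2.6137 + 2·44.4072 = 151.6972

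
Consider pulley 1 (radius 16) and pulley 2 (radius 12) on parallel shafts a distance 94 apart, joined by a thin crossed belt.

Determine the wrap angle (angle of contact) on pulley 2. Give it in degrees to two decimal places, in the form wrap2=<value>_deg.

crossed belt: β = asin((r1+r2)/C) = asin(28/94) = 17.3299°
wrap1 = wrap2 = π + 2β = 214.6597°

wrap2=214.66_deg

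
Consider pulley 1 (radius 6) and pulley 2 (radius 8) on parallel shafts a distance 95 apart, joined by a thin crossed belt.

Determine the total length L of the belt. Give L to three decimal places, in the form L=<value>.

crossed belt: β = asin((r1+r2)/C) = asin(14/95) = 8.4745°
wrap1 = wrap2 = π + 2β = 196.9489°
tangent length = C·cosβ = 93.9628
L = (r1+r2)·wrap + 2·C·cosβ = 14·3.4374 + 2·93.9628 = 236.0492

L=236.049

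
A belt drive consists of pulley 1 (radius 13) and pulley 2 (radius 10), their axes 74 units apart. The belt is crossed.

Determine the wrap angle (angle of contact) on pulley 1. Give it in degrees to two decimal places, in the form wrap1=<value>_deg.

crossed belt: β = asin((r1+r2)/C) = asin(23/74) = 18.1081°
wrap1 = wrap2 = π + 2β = 216.2162°

wrap1=216.22_deg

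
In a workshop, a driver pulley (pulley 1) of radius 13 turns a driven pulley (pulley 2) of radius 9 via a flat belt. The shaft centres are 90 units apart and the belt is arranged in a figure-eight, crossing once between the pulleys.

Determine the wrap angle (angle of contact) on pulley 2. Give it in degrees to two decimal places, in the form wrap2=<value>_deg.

wrap2=208.30_deg

crossed belt: β = asin((r1+r2)/C) = asin(22/90) = 14.1490°
wrap1 = wrap2 = π + 2β = 208.2980°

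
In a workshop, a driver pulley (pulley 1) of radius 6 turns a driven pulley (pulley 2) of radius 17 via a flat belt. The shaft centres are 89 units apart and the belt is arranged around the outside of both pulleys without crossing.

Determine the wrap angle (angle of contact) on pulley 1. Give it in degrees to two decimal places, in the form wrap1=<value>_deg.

wrap1=165.80_deg

open belt: β = asin((r2−r1)/C) = asin(11/89) = 7.0997°
wrap1 = π − 2β = 165.8007°
wrap2 = π + 2β = 194.1993°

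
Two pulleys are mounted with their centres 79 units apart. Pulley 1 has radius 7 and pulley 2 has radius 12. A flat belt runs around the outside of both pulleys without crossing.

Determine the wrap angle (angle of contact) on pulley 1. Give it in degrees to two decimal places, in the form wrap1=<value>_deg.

open belt: β = asin((r2−r1)/C) = asin(5/79) = 3.6287°
wrap1 = π − 2β = 172.7425°
wrap2 = π + 2β = 187.2575°

wrap1=172.74_deg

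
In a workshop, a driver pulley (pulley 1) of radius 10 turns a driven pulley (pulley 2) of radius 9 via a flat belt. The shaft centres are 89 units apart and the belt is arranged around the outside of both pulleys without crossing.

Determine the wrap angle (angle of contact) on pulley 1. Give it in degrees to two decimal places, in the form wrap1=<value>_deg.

open belt: β = asin((r2−r1)/C) = asin(-1/89) = -0.6438°
wrap1 = π − 2β = 181.2876°
wrap2 = π + 2β = 178.7124°

wrap1=181.29_deg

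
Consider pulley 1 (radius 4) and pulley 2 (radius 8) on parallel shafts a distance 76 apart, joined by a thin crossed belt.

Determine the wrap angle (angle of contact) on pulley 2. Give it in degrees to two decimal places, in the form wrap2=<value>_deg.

crossed belt: β = asin((r1+r2)/C) = asin(12/76) = 9.0847°
wrap1 = wrap2 = π + 2β = 198.1694°

wrap2=198.17_deg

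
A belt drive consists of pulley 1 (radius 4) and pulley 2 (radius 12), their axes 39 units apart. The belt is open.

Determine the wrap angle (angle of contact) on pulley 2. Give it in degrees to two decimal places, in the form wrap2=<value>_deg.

wrap2=203.67_deg

open belt: β = asin((r2−r1)/C) = asin(8/39) = 11.8370°
wrap1 = π − 2β = 156.3260°
wrap2 = π + 2β = 203.6740°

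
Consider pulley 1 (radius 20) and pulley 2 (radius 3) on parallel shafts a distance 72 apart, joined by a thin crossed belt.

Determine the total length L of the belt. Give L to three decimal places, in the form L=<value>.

crossed belt: β = asin((r1+r2)/C) = asin(23/72) = 18.6293°
wrap1 = wrap2 = π + 2β = 217.2587°
tangent length = C·cosβ = 68.2276
L = (r1+r2)·wrap + 2·C·cosβ = 23·3.7919 + 2·68.2276 = 223.6683

L=223.668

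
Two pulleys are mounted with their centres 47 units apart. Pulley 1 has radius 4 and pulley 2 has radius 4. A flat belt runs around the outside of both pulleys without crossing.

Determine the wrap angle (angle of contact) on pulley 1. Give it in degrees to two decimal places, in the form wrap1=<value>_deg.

wrap1=180.00_deg

open belt: β = asin((r2−r1)/C) = asin(0/47) = 0.0000°
wrap1 = π − 2β = 180.0000°
wrap2 = π + 2β = 180.0000°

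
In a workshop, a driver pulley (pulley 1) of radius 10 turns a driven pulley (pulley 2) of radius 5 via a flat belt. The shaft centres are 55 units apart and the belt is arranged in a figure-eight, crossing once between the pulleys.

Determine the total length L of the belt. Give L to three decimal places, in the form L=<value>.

crossed belt: β = asin((r1+r2)/C) = asin(15/55) = 15.8266°
wrap1 = wrap2 = π + 2β = 211.6532°
tangent length = C·cosβ = 52.9150
L = (r1+r2)·wrap + 2·C·cosβ = 15·3.6940 + 2·52.9150 = 161.2407

L=161.241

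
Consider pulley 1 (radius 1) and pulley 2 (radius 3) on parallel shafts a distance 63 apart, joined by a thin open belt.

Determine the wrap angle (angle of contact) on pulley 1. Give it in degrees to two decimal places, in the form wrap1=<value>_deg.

open belt: β = asin((r2−r1)/C) = asin(2/63) = 1.8192°
wrap1 = π − 2β = 176.3616°
wrap2 = π + 2β = 183.6384°

wrap1=176.36_deg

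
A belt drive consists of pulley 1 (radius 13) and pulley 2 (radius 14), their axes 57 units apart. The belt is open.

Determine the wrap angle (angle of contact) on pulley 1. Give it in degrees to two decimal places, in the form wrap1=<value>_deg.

wrap1=177.99_deg

open belt: β = asin((r2−r1)/C) = asin(1/57) = 1.0052°
wrap1 = π − 2β = 177.9895°
wrap2 = π + 2β = 182.0105°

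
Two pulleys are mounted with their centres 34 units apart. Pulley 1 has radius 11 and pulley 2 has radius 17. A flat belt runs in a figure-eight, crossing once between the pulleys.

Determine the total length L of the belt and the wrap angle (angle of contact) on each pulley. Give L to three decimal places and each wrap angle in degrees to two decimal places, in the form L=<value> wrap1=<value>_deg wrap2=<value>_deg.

L=180.725 wrap1=290.88_deg wrap2=290.88_deg

crossed belt: β = asin((r1+r2)/C) = asin(28/34) = 55.4397°
wrap1 = wrap2 = π + 2β = 290.8794°
tangent length = C·cosβ = 19.2873
L = (r1+r2)·wrap + 2·C·cosβ = 28·5.0768 + 2·19.2873 = 180.7251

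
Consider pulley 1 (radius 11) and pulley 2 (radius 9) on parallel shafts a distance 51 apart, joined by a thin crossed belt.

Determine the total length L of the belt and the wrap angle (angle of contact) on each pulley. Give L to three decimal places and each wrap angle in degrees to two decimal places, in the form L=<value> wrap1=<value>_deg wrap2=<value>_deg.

L=172.780 wrap1=226.18_deg wrap2=226.18_deg

crossed belt: β = asin((r1+r2)/C) = asin(20/51) = 23.0888°
wrap1 = wrap2 = π + 2β = 226.1775°
tangent length = C·cosβ = 46.9148
L = (r1+r2)·wrap + 2·C·cosβ = 20·3.9475 + 2·46.9148 = 172.7805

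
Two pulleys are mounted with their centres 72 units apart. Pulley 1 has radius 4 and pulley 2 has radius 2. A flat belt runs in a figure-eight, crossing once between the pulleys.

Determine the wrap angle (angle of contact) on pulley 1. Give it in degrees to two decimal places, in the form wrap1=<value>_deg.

crossed belt: β = asin((r1+r2)/C) = asin(6/72) = 4.7802°
wrap1 = wrap2 = π + 2β = 189.5604°

wrap1=189.56_deg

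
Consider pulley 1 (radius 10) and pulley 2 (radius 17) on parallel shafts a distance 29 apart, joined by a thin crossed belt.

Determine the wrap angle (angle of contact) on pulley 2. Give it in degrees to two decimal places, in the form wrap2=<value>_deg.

wrap2=317.19_deg

crossed belt: β = asin((r1+r2)/C) = asin(27/29) = 68.5967°
wrap1 = wrap2 = π + 2β = 317.1933°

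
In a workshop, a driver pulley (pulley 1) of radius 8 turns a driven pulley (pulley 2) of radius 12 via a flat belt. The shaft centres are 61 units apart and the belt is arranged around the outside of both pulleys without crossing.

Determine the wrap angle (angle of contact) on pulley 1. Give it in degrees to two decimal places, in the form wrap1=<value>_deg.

open belt: β = asin((r2−r1)/C) = asin(4/61) = 3.7598°
wrap1 = π − 2β = 172.4804°
wrap2 = π + 2β = 187.5196°

wrap1=172.48_deg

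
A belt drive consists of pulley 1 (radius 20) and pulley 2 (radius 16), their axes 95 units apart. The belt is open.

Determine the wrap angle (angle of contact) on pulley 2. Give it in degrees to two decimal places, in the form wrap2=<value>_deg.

wrap2=175.17_deg

open belt: β = asin((r2−r1)/C) = asin(-4/95) = -2.4132°
wrap1 = π − 2β = 184.8263°
wrap2 = π + 2β = 175.1737°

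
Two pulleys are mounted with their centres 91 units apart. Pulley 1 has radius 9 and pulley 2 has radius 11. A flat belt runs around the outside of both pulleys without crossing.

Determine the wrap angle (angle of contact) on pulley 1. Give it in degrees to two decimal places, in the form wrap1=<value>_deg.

wrap1=177.48_deg

open belt: β = asin((r2−r1)/C) = asin(2/91) = 1.2593°
wrap1 = π − 2β = 177.4813°
wrap2 = π + 2β = 182.5187°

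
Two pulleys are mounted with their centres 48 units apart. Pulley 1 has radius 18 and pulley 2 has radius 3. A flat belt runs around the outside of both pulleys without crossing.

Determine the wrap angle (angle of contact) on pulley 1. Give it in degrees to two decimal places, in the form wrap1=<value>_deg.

open belt: β = asin((r2−r1)/C) = asin(-15/48) = -18.2100°
wrap1 = π − 2β = 216.4199°
wrap2 = π + 2β = 143.5801°

wrap1=216.42_deg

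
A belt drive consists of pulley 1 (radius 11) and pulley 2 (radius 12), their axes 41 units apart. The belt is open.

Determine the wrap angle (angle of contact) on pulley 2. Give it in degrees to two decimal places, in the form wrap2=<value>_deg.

open belt: β = asin((r2−r1)/C) = asin(1/41) = 1.3976°
wrap1 = π − 2β = 177.2048°
wrap2 = π + 2β = 182.7952°

wrap2=182.80_deg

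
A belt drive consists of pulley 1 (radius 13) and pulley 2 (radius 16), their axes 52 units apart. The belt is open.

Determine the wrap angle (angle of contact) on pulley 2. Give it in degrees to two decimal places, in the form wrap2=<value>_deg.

open belt: β = asin((r2−r1)/C) = asin(3/52) = 3.3074°
wrap1 = π − 2β = 173.3853°
wrap2 = π + 2β = 186.6147°

wrap2=186.61_deg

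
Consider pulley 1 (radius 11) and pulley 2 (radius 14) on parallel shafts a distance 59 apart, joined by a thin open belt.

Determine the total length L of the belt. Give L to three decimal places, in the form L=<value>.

L=196.692

open belt: β = asin((r2−r1)/C) = asin(3/59) = 2.9146°
wrap1 = π − 2β = 174.1708°
wrap2 = π + 2β = 185.8292°
tangent length = C·cosβ = 58.9237
L = r1·wrap1 + r2·wrap2 + 2·C·cosβ = 11·3.0399 + 14·3.2433 + 2·58.9237 = 196.6924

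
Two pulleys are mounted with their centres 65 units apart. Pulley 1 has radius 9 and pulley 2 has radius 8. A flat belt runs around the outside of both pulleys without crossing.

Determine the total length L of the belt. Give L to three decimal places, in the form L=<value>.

L=183.422

open belt: β = asin((r2−r1)/C) = asin(-1/65) = -0.8815°
wrap1 = π − 2β = 181.7630°
wrap2 = π + 2β = 178.2370°
tangent length = C·cosβ = 64.9923
L = r1·wrap1 + r2·wrap2 + 2·C·cosβ = 9·3.1724 + 8·3.1108 + 2·64.9923 = 183.4225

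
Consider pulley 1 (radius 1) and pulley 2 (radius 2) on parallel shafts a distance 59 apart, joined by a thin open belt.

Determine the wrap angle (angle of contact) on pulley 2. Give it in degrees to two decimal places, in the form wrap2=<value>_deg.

open belt: β = asin((r2−r1)/C) = asin(1/59) = 0.9712°
wrap1 = π − 2β = 178.0577°
wrap2 = π + 2β = 181.9423°

wrap2=181.94_deg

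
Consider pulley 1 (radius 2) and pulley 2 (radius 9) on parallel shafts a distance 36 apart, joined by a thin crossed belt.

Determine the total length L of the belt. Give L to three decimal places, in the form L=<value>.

L=109.946

crossed belt: β = asin((r1+r2)/C) = asin(11/36) = 17.7916°
wrap1 = wrap2 = π + 2β = 215.5832°
tangent length = C·cosβ = 34.2783
L = (r1+r2)·wrap + 2·C·cosβ = 11·3.7626 + 2·34.2783 = 109.9455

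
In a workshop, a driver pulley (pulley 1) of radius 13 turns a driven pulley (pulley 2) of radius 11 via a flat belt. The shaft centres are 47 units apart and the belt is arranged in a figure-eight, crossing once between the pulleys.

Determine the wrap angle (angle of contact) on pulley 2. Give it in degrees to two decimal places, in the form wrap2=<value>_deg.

crossed belt: β = asin((r1+r2)/C) = asin(24/47) = 30.7064°
wrap1 = wrap2 = π + 2β = 241.4127°

wrap2=241.41_deg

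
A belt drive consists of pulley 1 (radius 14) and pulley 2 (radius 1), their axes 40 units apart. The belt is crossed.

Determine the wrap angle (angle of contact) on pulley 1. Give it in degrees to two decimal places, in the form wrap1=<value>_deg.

crossed belt: β = asin((r1+r2)/C) = asin(15/40) = 22.0243°
wrap1 = wrap2 = π + 2β = 224.0486°

wrap1=224.05_deg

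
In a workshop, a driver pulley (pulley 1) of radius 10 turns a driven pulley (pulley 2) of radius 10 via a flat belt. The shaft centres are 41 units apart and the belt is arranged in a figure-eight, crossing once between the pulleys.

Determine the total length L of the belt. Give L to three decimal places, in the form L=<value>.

L=154.797

crossed belt: β = asin((r1+r2)/C) = asin(20/41) = 29.1964°
wrap1 = wrap2 = π + 2β = 238.3928°
tangent length = C·cosβ = 35.7911
L = (r1+r2)·wrap + 2·C·cosβ = 20·4.1607 + 2·35.7911 = 154.7969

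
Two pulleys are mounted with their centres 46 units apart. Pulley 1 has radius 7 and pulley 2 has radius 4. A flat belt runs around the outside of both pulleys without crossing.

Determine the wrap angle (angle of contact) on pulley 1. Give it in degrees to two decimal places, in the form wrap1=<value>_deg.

open belt: β = asin((r2−r1)/C) = asin(-3/46) = -3.7393°
wrap1 = π − 2β = 187.4787°
wrap2 = π + 2β = 172.5213°

wrap1=187.48_deg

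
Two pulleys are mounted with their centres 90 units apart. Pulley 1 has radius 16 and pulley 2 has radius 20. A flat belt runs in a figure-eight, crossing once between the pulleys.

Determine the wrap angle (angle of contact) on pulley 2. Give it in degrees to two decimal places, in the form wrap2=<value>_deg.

wrap2=227.16_deg

crossed belt: β = asin((r1+r2)/C) = asin(36/90) = 23.5782°
wrap1 = wrap2 = π + 2β = 227.1564°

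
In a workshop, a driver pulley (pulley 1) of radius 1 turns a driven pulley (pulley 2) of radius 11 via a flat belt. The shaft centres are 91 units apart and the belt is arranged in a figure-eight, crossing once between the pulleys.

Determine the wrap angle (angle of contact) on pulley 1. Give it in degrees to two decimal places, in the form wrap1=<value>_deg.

crossed belt: β = asin((r1+r2)/C) = asin(12/91) = 7.5776°
wrap1 = wrap2 = π + 2β = 195.1551°

wrap1=195.16_deg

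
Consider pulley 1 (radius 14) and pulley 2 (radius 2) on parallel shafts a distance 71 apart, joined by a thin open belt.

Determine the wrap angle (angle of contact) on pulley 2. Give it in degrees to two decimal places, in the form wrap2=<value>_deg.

wrap2=160.54_deg

open belt: β = asin((r2−r1)/C) = asin(-12/71) = -9.7305°
wrap1 = π − 2β = 199.4610°
wrap2 = π + 2β = 160.5390°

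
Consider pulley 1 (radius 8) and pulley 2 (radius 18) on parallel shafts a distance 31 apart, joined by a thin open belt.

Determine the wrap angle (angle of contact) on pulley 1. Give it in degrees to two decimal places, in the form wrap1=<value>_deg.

open belt: β = asin((r2−r1)/C) = asin(10/31) = 18.8191°
wrap1 = π − 2β = 142.3619°
wrap2 = π + 2β = 217.6381°

wrap1=142.36_deg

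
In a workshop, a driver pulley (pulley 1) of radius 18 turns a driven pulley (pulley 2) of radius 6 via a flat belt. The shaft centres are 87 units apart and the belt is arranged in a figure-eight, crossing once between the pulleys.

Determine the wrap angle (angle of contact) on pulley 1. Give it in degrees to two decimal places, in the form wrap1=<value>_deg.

crossed belt: β = asin((r1+r2)/C) = asin(24/87) = 16.0134°
wrap1 = wrap2 = π + 2β = 212.0268°

wrap1=212.03_deg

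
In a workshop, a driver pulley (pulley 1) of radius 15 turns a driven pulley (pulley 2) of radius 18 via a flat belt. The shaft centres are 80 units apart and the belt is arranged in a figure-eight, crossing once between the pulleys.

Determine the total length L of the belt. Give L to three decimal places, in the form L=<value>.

L=277.489

crossed belt: β = asin((r1+r2)/C) = asin(33/80) = 24.3620°
wrap1 = wrap2 = π + 2β = 228.7240°
tangent length = C·cosβ = 72.8766
L = (r1+r2)·wrap + 2·C·cosβ = 33·3.9920 + 2·72.8766 = 277.4888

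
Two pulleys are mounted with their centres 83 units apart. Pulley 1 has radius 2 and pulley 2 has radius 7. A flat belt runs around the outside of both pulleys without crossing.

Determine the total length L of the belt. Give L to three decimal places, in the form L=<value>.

L=194.576

open belt: β = asin((r2−r1)/C) = asin(5/83) = 3.4536°
wrap1 = π − 2β = 173.0927°
wrap2 = π + 2β = 186.9073°
tangent length = C·cosβ = 82.8493
L = r1·wrap1 + r2·wrap2 + 2·C·cosβ = 2·3.0210 + 7·3.2621 + 2·82.8493 = 194.5756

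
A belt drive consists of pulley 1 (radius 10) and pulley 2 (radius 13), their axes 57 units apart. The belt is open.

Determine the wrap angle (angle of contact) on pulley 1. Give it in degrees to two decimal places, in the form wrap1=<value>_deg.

open belt: β = asin((r2−r1)/C) = asin(3/57) = 3.0170°
wrap1 = π − 2β = 173.9661°
wrap2 = π + 2β = 186.0339°

wrap1=173.97_deg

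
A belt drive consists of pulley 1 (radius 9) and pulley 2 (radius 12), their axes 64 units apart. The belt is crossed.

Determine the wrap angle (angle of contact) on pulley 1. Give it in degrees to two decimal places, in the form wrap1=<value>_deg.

wrap1=218.31_deg

crossed belt: β = asin((r1+r2)/C) = asin(21/64) = 19.1550°
wrap1 = wrap2 = π + 2β = 218.3100°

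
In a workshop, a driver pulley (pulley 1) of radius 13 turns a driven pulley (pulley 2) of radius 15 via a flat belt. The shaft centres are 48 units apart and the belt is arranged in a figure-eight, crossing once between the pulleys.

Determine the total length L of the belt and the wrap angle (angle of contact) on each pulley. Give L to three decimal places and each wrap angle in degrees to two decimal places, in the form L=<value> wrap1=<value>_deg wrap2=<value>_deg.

L=200.817 wrap1=251.37_deg wrap2=251.37_deg

crossed belt: β = asin((r1+r2)/C) = asin(28/48) = 35.6853°
wrap1 = wrap2 = π + 2β = 251.3707°
tangent length = C·cosβ = 38.9872
L = (r1+r2)·wrap + 2·C·cosβ = 28·4.3872 + 2·38.9872 = 200.8172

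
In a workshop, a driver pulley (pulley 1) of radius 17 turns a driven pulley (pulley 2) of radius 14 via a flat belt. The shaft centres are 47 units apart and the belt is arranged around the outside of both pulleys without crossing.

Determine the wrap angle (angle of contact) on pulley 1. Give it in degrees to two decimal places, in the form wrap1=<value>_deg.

open belt: β = asin((r2−r1)/C) = asin(-3/47) = -3.6597°
wrap1 = π − 2β = 187.3193°
wrap2 = π + 2β = 172.6807°

wrap1=187.32_deg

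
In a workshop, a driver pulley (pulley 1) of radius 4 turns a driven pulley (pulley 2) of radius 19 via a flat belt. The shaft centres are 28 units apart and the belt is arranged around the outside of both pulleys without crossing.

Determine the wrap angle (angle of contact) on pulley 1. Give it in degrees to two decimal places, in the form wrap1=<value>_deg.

open belt: β = asin((r2−r1)/C) = asin(15/28) = 32.3924°
wrap1 = π − 2β = 115.2153°
wrap2 = π + 2β = 244.7847°

wrap1=115.22_deg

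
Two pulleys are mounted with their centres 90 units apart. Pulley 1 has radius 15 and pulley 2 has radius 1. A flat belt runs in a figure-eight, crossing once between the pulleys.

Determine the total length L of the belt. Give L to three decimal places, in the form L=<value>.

L=233.117

crossed belt: β = asin((r1+r2)/C) = asin(16/90) = 10.2403°
wrap1 = wrap2 = π + 2β = 200.4807°
tangent length = C·cosβ = 88.5664
L = (r1+r2)·wrap + 2·C·cosβ = 16·3.4990 + 2·88.5664 = 233.1175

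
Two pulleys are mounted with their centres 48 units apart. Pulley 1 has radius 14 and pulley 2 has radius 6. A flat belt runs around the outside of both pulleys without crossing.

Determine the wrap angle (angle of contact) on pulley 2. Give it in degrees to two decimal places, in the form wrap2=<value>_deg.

wrap2=160.81_deg

open belt: β = asin((r2−r1)/C) = asin(-8/48) = -9.5941°
wrap1 = π − 2β = 199.1881°
wrap2 = π + 2β = 160.8119°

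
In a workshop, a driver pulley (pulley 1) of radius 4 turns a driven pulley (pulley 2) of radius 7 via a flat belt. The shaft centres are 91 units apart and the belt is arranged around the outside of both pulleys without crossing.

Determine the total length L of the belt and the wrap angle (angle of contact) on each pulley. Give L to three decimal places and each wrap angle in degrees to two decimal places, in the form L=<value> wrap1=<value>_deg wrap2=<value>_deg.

L=216.656 wrap1=176.22_deg wrap2=183.78_deg

open belt: β = asin((r2−r1)/C) = asin(3/91) = 1.8892°
wrap1 = π − 2β = 176.2216°
wrap2 = π + 2β = 183.7784°
tangent length = C·cosβ = 90.9505
L = r1·wrap1 + r2·wrap2 + 2·C·cosβ = 4·3.0756 + 7·3.2075 + 2·90.9505 = 216.6564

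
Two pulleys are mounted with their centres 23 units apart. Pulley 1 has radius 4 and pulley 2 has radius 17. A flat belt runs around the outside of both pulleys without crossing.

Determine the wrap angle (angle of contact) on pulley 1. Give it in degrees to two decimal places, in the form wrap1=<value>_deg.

wrap1=111.17_deg

open belt: β = asin((r2−r1)/C) = asin(13/23) = 34.4174°
wrap1 = π − 2β = 111.1652°
wrap2 = π + 2β = 248.8348°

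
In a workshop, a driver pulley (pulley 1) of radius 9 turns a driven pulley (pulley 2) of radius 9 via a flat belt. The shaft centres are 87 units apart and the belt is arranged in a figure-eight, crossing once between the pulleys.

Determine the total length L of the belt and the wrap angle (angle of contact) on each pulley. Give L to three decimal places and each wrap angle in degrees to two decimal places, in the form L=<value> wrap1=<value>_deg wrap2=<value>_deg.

L=234.286 wrap1=203.88_deg wrap2=203.88_deg

crossed belt: β = asin((r1+r2)/C) = asin(18/87) = 11.9405°
wrap1 = wrap2 = π + 2β = 203.8811°
tangent length = C·cosβ = 85.1176
L = (r1+r2)·wrap + 2·C·cosβ = 18·3.5584 + 2·85.1176 = 234.2863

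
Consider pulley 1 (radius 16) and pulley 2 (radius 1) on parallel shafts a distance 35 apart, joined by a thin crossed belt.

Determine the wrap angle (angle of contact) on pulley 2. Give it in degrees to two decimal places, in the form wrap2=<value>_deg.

crossed belt: β = asin((r1+r2)/C) = asin(17/35) = 29.0593°
wrap1 = wrap2 = π + 2β = 238.1186°

wrap2=238.12_deg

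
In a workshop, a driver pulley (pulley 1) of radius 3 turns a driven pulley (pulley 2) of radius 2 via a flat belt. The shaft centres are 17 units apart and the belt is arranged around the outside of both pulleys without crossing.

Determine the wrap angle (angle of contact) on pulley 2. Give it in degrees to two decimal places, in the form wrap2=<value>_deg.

open belt: β = asin((r2−r1)/C) = asin(-1/17) = -3.3723°
wrap1 = π − 2β = 186.7446°
wrap2 = π + 2β = 173.2554°

wrap2=173.26_deg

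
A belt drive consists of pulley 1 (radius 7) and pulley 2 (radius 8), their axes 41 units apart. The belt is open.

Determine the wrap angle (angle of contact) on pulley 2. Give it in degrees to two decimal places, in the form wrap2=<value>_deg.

open belt: β = asin((r2−r1)/C) = asin(1/41) = 1.3976°
wrap1 = π − 2β = 177.2048°
wrap2 = π + 2β = 182.7952°

wrap2=182.80_deg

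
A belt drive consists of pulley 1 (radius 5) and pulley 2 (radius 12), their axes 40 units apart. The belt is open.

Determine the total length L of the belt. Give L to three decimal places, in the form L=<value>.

L=134.635

open belt: β = asin((r2−r1)/C) = asin(7/40) = 10.0787°
wrap1 = π − 2β = 159.8427°
wrap2 = π + 2β = 200.1573°
tangent length = C·cosβ = 39.3827
L = r1·wrap1 + r2·wrap2 + 2·C·cosβ = 5·2.7898 + 12·3.4934 + 2·39.3827 = 134.6352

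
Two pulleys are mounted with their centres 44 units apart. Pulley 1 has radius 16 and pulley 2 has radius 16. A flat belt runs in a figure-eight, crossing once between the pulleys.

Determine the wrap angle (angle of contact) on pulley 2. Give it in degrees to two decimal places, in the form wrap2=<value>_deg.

crossed belt: β = asin((r1+r2)/C) = asin(32/44) = 46.6582°
wrap1 = wrap2 = π + 2β = 273.3165°

wrap2=273.32_deg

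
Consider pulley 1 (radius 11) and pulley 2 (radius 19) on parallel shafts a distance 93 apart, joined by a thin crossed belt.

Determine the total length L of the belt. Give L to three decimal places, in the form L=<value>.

L=290.012

crossed belt: β = asin((r1+r2)/C) = asin(30/93) = 18.8191°
wrap1 = wrap2 = π + 2β = 217.6381°
tangent length = C·cosβ = 88.0284
L = (r1+r2)·wrap + 2·C·cosβ = 30·3.7985 + 2·88.0284 = 290.0119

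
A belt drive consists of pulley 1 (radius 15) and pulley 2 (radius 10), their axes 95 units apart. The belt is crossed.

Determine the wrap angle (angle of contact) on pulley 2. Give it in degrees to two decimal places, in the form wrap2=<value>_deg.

wrap2=210.52_deg

crossed belt: β = asin((r1+r2)/C) = asin(25/95) = 15.2575°
wrap1 = wrap2 = π + 2β = 210.5150°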